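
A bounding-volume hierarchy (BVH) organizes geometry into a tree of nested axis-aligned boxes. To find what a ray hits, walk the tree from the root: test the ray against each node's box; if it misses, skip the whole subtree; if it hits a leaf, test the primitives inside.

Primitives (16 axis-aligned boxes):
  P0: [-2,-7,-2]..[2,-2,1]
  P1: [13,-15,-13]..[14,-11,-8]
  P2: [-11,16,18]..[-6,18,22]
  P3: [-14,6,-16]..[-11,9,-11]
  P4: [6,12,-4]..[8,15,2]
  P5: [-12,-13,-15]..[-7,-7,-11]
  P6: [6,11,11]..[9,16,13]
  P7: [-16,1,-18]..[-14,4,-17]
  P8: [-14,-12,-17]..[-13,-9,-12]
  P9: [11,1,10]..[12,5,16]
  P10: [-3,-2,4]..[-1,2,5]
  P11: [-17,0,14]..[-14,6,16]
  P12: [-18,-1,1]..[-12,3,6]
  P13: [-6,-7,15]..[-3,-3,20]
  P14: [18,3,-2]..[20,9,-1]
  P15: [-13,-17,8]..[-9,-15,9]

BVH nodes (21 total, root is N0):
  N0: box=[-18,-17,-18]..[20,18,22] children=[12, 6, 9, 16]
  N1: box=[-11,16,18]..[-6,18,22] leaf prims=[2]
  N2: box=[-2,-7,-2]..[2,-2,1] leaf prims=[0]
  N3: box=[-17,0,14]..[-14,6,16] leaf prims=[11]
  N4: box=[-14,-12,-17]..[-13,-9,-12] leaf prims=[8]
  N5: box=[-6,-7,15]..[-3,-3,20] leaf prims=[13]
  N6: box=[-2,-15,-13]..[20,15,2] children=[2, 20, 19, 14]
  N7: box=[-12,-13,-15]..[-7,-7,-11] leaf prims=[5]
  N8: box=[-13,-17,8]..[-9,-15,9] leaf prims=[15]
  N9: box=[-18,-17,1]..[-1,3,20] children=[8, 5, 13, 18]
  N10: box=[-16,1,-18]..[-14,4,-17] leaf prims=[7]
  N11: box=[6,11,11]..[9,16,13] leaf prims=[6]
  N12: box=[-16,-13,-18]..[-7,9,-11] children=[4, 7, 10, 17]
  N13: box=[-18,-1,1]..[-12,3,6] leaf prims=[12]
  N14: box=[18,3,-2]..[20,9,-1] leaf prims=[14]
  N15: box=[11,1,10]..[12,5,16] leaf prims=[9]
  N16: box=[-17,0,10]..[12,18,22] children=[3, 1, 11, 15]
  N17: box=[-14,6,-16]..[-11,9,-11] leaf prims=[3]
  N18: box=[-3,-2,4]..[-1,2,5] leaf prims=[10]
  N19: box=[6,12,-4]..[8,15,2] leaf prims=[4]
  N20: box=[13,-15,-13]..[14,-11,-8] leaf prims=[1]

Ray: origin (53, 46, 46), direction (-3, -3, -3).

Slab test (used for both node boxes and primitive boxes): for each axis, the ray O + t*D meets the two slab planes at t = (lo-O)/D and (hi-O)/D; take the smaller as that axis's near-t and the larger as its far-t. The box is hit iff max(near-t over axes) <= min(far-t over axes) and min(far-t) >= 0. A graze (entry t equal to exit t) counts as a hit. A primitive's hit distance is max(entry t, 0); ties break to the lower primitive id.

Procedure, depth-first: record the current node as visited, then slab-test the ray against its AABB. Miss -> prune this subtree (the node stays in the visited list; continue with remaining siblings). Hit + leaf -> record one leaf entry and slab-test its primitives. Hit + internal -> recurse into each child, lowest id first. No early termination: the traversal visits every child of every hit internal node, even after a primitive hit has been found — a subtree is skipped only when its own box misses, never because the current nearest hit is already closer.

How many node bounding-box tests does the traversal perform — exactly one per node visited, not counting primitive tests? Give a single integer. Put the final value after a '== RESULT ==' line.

Traverse from the root:
N0 x:[11,71/3] y:[28/3,21] z:[8,64/3] -> hit [11,21], descend [6, 9, 12, 16]
  N6 x:[11,55/3] y:[31/3,61/3] z:[44/3,59/3] -> hit [44/3,55/3], descend [2, 14, 19, 20]
    N2 x:[17,55/3] y:[16,53/3] z:[15,16] -> miss, prune
    N14 x:[11,35/3] y:[37/3,43/3] z:[47/3,16] -> miss, prune
    N19 x:[15,47/3] y:[31/3,34/3] z:[44/3,50/3] -> miss, prune
    N20 x:[13,40/3] y:[19,61/3] z:[18,59/3] -> miss, prune
  N9 x:[18,71/3] y:[43/3,21] z:[26/3,15] -> miss, prune
  N12 x:[20,23] y:[37/3,59/3] z:[19,64/3] -> miss, prune
  N16 x:[41/3,70/3] y:[28/3,46/3] z:[8,12] -> miss, prune

9 AABB tests over nodes [0, 6, 2, 14, 19, 20, 9, 12, 16]; 0 leaves entered; closest miss.

== RESULT ==
9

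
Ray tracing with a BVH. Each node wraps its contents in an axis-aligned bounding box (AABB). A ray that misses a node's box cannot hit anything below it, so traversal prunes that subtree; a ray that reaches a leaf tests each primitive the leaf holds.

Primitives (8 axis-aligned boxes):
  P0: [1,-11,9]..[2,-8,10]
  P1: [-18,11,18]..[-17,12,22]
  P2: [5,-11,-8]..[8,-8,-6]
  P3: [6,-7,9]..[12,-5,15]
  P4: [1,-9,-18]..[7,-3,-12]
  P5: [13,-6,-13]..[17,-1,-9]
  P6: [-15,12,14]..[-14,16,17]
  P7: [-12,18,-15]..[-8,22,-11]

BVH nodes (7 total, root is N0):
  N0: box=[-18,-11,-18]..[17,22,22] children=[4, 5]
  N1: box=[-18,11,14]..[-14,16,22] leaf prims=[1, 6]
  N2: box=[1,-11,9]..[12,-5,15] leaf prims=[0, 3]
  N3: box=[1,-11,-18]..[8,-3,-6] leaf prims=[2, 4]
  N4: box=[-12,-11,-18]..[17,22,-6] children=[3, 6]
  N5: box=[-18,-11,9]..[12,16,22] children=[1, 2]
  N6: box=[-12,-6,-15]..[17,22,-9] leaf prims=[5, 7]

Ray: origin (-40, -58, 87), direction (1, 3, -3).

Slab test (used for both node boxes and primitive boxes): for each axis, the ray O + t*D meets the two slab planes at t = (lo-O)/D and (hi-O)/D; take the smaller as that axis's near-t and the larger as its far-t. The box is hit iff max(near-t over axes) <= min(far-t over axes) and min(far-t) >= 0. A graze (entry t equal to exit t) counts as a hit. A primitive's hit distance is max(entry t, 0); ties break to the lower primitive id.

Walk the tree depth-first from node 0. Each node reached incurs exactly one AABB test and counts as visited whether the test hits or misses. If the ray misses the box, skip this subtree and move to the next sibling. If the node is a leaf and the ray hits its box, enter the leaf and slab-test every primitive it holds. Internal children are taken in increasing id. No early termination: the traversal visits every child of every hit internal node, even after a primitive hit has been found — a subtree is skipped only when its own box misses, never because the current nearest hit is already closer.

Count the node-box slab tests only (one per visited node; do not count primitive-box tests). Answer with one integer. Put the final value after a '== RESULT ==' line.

Trace the traversal:
N0 x:[22,57] y:[47/3,80/3] z:[65/3,35] -> hit [22,80/3], descend [4, 5]
  N4 x:[28,57] y:[47/3,80/3] z:[31,35] -> miss, prune
  N5 x:[22,52] y:[47/3,74/3] z:[65/3,26] -> hit [22,74/3], descend [1, 2]
    N1 x:[22,26] y:[23,74/3] z:[65/3,73/3] -> hit [23,73/3] leaf, test {P1@t=23, P6(miss)}
    N2 x:[41,52] y:[47/3,53/3] z:[24,26] -> miss, prune

Visited [0, 4, 5, 1, 2]. Tests: 5 box, 1 leaf. Nearest: P1.

== RESULT ==
5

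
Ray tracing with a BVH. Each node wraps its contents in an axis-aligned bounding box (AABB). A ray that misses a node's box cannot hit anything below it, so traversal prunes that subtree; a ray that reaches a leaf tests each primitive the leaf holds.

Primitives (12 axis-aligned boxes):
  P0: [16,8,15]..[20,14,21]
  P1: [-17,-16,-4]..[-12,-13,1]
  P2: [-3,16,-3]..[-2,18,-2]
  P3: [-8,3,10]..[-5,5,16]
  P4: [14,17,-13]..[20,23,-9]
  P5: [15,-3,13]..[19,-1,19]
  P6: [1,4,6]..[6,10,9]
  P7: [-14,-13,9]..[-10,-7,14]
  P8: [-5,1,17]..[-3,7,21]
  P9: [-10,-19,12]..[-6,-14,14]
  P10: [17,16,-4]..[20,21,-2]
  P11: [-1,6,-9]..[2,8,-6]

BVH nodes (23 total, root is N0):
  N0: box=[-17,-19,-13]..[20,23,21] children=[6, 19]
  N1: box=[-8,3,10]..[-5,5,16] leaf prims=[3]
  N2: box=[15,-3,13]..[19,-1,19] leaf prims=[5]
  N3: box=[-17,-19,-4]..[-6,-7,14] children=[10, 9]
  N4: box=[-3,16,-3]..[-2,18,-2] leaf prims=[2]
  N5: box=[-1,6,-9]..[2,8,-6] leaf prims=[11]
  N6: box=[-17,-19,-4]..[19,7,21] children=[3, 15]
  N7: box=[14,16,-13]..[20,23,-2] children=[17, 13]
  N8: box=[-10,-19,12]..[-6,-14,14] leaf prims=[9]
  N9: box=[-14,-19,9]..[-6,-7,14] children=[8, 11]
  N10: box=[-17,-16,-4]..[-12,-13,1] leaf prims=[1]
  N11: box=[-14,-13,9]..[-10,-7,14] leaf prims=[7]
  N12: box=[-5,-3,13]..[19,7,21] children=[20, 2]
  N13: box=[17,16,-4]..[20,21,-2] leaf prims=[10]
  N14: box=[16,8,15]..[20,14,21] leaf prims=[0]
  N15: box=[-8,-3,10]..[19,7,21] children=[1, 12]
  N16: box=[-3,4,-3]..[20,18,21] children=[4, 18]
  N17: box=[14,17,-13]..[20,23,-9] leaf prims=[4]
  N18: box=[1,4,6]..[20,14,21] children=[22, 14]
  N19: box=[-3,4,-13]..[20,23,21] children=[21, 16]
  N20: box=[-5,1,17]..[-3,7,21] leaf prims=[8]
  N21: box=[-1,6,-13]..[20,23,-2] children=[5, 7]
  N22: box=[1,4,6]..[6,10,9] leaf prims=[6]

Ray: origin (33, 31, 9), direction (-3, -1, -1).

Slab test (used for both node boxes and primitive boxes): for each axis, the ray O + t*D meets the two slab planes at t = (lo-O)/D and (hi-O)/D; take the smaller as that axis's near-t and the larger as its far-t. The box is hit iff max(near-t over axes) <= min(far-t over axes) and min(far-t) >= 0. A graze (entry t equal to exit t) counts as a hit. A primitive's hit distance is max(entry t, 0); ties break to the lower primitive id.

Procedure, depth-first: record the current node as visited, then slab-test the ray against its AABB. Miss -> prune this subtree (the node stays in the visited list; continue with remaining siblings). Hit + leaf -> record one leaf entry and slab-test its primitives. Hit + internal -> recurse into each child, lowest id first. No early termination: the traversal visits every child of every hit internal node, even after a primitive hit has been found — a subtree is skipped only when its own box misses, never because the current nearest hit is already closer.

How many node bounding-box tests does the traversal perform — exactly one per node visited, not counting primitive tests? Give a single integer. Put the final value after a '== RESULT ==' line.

Trace the traversal:
N0 x:[13/3,50/3] y:[8,50] z:[-12,22] -> hit [8,50/3], descend [6, 19]
  N6 x:[14/3,50/3] y:[24,50] z:[-12,13] -> miss, prune
  N19 x:[13/3,12] y:[8,27] z:[-12,22] -> hit [8,12], descend [16, 21]
    N16 x:[13/3,12] y:[13,27] z:[-12,12] -> miss, prune
    N21 x:[13/3,34/3] y:[8,25] z:[11,22] -> hit [11,34/3], descend [5, 7]
      N5 x:[31/3,34/3] y:[23,25] z:[15,18] -> miss, prune
      N7 x:[13/3,19/3] y:[8,15] z:[11,22] -> miss, prune

Visited [0, 6, 19, 16, 21, 5, 7]. Tests: 7 box, 0 leaf. Nearest: miss.

== RESULT ==
7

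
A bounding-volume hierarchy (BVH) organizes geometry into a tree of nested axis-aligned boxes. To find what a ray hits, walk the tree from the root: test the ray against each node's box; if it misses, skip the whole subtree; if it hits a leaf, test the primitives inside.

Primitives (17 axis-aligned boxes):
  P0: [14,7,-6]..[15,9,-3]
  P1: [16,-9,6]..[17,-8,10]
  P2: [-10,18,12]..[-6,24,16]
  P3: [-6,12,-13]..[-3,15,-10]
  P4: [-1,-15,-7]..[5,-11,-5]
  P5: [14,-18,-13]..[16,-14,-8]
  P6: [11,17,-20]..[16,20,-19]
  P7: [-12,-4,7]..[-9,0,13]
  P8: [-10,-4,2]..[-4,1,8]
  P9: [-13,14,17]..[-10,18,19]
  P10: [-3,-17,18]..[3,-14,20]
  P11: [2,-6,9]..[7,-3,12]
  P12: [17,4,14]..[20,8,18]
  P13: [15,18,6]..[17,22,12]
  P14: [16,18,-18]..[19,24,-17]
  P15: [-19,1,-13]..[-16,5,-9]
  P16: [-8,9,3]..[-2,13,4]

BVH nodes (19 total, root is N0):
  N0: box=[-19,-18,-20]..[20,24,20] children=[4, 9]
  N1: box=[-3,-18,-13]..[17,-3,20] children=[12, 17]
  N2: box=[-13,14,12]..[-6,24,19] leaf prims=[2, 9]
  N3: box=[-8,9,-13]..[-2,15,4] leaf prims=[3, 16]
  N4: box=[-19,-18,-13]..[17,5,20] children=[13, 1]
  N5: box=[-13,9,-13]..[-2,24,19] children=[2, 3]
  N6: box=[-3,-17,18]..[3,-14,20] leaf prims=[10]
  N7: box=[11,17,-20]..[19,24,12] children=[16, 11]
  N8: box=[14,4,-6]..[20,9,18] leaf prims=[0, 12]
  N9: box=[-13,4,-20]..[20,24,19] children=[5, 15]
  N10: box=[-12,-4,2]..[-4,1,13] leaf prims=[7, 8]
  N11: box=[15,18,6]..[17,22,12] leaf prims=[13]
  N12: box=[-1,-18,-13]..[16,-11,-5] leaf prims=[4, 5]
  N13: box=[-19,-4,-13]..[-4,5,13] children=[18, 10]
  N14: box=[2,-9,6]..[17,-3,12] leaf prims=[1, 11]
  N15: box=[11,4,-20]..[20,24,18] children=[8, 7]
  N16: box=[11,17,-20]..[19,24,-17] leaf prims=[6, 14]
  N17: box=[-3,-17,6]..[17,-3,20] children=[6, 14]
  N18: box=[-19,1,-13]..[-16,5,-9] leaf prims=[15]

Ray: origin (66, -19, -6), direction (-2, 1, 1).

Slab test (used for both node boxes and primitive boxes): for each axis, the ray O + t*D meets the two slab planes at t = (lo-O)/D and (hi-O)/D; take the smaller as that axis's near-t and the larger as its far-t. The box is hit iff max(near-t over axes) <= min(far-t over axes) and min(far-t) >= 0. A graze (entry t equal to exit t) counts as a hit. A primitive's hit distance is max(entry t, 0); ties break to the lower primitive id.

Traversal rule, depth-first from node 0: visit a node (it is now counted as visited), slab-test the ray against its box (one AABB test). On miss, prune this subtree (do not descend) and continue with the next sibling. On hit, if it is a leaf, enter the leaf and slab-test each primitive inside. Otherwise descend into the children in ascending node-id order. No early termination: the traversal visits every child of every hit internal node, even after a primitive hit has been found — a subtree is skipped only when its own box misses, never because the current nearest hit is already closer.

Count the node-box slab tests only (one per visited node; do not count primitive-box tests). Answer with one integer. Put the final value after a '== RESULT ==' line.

Trace the traversal:
N0 x:[23,85/2] y:[1,43] z:[-14,26] -> hit [23,26], descend [4, 9]
  N4 x:[49/2,85/2] y:[1,24] z:[-7,26] -> miss, prune
  N9 x:[23,79/2] y:[23,43] z:[-14,25] -> hit [23,25], descend [5, 15]
    N5 x:[34,79/2] y:[28,43] z:[-7,25] -> miss, prune
    N15 x:[23,55/2] y:[23,43] z:[-14,24] -> hit [23,24], descend [7, 8]
      N7 x:[47/2,55/2] y:[36,43] z:[-14,18] -> miss, prune
      N8 x:[23,26] y:[23,28] z:[0,24] -> hit [23,24] leaf, test {P0(miss), P12@t=23}

Summary -> nodes [0, 4, 9, 5, 15, 7, 8]; box-tests=7; leaf-entries=1; first=P12

== RESULT ==
7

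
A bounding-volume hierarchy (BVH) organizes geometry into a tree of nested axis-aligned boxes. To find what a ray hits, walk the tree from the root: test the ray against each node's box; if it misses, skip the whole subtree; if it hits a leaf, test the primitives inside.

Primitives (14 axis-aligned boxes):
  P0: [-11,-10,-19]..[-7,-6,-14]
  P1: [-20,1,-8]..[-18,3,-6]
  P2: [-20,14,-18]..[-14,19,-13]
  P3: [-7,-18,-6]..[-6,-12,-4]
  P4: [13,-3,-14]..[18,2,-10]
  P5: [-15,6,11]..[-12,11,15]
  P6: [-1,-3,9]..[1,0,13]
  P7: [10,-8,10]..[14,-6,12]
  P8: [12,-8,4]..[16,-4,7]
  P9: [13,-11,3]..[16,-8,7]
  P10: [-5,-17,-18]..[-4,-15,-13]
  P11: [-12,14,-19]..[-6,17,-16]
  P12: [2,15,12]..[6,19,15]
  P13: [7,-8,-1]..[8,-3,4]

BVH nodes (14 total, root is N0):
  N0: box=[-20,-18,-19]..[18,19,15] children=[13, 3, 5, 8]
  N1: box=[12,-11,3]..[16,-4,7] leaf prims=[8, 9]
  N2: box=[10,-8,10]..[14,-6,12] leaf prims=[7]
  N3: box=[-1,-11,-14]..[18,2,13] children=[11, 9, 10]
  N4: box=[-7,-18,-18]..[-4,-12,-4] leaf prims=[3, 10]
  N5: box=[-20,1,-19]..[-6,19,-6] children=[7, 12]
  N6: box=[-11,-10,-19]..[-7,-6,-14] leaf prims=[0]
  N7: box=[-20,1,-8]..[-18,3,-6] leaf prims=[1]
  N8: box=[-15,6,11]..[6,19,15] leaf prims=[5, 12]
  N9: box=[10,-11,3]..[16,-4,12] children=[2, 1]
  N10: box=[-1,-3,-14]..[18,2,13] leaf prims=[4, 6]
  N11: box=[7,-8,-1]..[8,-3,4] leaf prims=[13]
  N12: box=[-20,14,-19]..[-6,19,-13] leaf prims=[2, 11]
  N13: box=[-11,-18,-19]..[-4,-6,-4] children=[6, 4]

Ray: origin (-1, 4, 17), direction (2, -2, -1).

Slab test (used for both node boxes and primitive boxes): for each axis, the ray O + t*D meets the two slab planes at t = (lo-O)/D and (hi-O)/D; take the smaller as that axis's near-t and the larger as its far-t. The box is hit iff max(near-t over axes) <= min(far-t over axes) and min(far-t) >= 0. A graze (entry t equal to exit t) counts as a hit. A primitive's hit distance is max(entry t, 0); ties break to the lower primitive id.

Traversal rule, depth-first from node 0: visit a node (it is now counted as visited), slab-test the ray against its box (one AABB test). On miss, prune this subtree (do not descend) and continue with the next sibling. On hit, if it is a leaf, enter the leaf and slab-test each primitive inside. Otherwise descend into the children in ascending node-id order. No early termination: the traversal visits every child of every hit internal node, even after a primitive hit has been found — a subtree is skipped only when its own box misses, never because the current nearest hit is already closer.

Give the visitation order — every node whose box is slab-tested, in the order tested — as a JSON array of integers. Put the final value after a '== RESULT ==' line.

Traverse from the root:
N0 x:[-19/2,19/2] y:[-15/2,11] z:[2,36] -> hit [2,19/2], descend [3, 5, 8, 13]
  N3 x:[0,19/2] y:[1,15/2] z:[4,31] -> hit [4,15/2], descend [9, 10, 11]
    N9 x:[11/2,17/2] y:[4,15/2] z:[5,14] -> hit [11/2,15/2], descend [1, 2]
      N1 x:[13/2,17/2] y:[4,15/2] z:[10,14] -> miss, prune
      N2 x:[11/2,15/2] y:[5,6] z:[5,7] -> hit [11/2,6] leaf, test {P7@t=11/2}
    N10 x:[0,19/2] y:[1,7/2] z:[4,31] -> miss, prune
    N11 x:[4,9/2] y:[7/2,6] z:[13,18] -> miss, prune
  N5 x:[-19/2,-5/2] y:[-15/2,3/2] z:[23,36] -> miss, prune
  N8 x:[-7,7/2] y:[-15/2,-1] z:[2,6] -> miss, prune
  N13 x:[-5,-3/2] y:[5,11] z:[21,36] -> miss, prune

Visited [0, 3, 9, 1, 2, 10, 11, 5, 8, 13]. Tests: 10 box, 1 leaf. Nearest: P7.

== RESULT ==
[0, 3, 9, 1, 2, 10, 11, 5, 8, 13]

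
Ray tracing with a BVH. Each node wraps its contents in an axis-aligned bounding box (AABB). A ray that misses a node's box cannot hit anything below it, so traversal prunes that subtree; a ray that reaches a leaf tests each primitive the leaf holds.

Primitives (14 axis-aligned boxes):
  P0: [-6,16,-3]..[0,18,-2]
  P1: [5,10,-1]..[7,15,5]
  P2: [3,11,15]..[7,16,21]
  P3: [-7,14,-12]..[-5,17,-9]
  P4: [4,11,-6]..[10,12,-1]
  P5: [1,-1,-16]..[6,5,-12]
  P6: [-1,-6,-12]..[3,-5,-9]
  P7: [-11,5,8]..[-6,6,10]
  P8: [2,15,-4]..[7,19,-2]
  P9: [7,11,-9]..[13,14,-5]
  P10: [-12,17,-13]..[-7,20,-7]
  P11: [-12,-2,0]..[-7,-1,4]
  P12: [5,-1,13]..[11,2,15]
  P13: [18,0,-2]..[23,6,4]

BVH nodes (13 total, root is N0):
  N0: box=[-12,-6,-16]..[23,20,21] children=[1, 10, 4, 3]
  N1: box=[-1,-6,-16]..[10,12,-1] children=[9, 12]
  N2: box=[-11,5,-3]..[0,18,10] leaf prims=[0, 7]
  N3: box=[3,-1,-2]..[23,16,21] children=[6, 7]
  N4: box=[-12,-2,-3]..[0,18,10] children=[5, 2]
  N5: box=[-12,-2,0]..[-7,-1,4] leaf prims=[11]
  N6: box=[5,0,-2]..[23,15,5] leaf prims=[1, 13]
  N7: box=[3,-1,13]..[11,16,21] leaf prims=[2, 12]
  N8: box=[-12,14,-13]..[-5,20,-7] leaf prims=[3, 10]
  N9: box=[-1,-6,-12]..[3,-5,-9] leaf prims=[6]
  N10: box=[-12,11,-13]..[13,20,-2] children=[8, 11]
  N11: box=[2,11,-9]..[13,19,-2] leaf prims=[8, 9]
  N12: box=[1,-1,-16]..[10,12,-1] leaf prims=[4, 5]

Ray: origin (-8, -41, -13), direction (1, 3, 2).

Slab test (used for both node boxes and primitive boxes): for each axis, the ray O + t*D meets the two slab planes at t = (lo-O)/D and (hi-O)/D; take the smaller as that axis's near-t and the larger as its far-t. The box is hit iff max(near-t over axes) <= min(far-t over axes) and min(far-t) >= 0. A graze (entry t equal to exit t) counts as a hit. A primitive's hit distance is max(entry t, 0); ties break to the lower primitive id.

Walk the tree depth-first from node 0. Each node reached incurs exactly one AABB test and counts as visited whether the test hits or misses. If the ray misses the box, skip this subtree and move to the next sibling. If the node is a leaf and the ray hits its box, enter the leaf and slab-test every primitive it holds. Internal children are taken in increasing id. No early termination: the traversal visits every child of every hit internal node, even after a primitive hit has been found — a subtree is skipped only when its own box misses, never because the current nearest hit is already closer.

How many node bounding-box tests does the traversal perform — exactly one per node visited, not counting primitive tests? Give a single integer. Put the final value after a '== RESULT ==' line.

Walk:
N0 x:[-4,31] y:[35/3,61/3] z:[-3/2,17] -> hit [35/3,17], descend [1, 3, 4, 10]
  N1 x:[7,18] y:[35/3,53/3] z:[-3/2,6] -> miss, prune
  N3 x:[11,31] y:[40/3,19] z:[11/2,17] -> hit [40/3,17], descend [6, 7]
    N6 x:[13,31] y:[41/3,56/3] z:[11/2,9] -> miss, prune
    N7 x:[11,19] y:[40/3,19] z:[13,17] -> hit [40/3,17] leaf, test {P2(miss), P12@t=40/3}
  N4 x:[-4,8] y:[13,59/3] z:[5,23/2] -> miss, prune
  N10 x:[-4,21] y:[52/3,61/3] z:[0,11/2] -> miss, prune

Visited [0, 1, 3, 6, 7, 4, 10]. Tests: 7 box, 1 leaf. Nearest: P12.

== RESULT ==
7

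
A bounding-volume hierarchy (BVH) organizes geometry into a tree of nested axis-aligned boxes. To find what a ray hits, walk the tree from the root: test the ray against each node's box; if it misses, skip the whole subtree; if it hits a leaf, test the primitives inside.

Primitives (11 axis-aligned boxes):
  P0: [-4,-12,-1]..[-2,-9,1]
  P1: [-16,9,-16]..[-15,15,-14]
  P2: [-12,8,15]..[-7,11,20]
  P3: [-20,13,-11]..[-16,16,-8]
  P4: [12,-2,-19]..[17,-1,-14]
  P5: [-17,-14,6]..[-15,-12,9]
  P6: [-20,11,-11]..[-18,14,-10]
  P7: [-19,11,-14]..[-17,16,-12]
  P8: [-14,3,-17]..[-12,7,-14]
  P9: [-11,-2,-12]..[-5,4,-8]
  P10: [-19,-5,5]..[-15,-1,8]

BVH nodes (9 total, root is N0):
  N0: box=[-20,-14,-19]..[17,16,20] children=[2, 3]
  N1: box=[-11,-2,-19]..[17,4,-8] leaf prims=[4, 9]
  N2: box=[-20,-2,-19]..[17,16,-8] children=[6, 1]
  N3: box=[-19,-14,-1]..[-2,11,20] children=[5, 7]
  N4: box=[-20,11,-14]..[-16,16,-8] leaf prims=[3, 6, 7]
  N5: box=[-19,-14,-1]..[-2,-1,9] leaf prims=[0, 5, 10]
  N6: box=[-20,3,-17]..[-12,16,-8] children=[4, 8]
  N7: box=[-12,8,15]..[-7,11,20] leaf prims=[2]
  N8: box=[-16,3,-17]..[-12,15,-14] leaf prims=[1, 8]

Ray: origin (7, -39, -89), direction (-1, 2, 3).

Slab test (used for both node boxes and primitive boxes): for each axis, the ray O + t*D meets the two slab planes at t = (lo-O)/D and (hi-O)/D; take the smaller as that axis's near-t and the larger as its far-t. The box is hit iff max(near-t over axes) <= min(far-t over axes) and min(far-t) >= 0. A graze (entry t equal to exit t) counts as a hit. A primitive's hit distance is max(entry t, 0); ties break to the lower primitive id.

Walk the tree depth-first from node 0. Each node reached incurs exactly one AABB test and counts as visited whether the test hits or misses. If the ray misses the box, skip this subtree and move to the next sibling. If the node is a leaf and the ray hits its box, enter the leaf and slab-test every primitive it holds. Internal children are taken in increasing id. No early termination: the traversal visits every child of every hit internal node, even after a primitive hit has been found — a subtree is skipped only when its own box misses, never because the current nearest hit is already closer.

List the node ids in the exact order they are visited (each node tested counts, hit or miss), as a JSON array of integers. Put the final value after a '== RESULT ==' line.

Traverse from the root:
N0 x:[-10,27] y:[25/2,55/2] z:[70/3,109/3] -> hit [70/3,27], descend [2, 3]
  N2 x:[-10,27] y:[37/2,55/2] z:[70/3,27] -> hit [70/3,27], descend [1, 6]
    N1 x:[-10,18] y:[37/2,43/2] z:[70/3,27] -> miss, prune
    N6 x:[19,27] y:[21,55/2] z:[24,27] -> hit [24,27], descend [4, 8]
      N4 x:[23,27] y:[25,55/2] z:[25,27] -> hit [25,27] leaf, test {P3@t=26, P6@t=26, P7@t=25}
      N8 x:[19,23] y:[21,27] z:[24,25] -> miss, prune
  N3 x:[9,26] y:[25/2,25] z:[88/3,109/3] -> miss, prune

Visited [0, 2, 1, 6, 4, 8, 3]. Tests: 7 box, 1 leaf. Nearest: P7.

== RESULT ==
[0, 2, 1, 6, 4, 8, 3]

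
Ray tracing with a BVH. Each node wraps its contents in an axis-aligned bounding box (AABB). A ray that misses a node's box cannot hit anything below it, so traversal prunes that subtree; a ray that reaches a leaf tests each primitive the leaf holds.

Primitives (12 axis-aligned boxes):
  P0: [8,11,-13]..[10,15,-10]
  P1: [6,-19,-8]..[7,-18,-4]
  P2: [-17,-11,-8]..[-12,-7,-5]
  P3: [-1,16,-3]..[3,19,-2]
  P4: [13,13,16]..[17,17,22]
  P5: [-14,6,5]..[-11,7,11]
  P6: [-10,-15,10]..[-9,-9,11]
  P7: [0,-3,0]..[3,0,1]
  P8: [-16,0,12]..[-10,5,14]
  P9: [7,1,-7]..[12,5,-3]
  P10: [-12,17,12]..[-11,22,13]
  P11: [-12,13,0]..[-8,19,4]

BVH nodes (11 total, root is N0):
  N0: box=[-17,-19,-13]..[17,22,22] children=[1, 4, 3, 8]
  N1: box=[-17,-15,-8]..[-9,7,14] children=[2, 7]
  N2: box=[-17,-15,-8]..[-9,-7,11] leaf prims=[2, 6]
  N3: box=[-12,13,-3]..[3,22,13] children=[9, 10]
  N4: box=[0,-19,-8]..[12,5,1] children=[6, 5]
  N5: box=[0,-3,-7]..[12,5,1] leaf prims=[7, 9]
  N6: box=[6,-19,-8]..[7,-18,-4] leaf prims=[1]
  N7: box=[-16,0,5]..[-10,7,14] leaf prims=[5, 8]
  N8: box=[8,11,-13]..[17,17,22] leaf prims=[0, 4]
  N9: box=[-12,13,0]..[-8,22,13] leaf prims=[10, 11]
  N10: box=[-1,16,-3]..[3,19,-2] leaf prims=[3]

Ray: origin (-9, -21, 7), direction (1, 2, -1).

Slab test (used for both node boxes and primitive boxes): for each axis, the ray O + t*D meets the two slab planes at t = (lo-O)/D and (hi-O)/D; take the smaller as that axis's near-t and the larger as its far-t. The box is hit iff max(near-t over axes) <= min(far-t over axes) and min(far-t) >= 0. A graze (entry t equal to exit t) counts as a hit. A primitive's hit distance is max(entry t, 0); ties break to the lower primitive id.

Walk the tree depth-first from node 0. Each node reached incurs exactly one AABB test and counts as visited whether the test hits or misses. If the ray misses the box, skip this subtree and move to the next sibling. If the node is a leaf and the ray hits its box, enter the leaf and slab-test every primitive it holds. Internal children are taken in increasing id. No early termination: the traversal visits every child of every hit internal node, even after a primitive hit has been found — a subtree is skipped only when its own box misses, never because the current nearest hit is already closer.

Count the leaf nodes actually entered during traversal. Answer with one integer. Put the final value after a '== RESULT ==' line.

Walk:
N0 x:[-8,26] y:[1,43/2] z:[-15,20] -> hit [1,20], descend [1, 3, 4, 8]
  N1 x:[-8,0] y:[3,14] z:[-7,15] -> miss, prune
  N3 x:[-3,12] y:[17,43/2] z:[-6,10] -> miss, prune
  N4 x:[9,21] y:[1,13] z:[6,15] -> hit [9,13], descend [5, 6]
    N5 x:[9,21] y:[9,13] z:[6,14] -> hit [9,13] leaf, test {P7(miss), P9(miss)}
    N6 x:[15,16] y:[1,3/2] z:[11,15] -> miss, prune
  N8 x:[17,26] y:[16,19] z:[-15,20] -> hit [17,19] leaf, test {P0@t=17, P4(miss)}

Summary -> nodes [0, 1, 3, 4, 5, 6, 8]; box-tests=7; leaf-entries=2; first=P0

== RESULT ==
2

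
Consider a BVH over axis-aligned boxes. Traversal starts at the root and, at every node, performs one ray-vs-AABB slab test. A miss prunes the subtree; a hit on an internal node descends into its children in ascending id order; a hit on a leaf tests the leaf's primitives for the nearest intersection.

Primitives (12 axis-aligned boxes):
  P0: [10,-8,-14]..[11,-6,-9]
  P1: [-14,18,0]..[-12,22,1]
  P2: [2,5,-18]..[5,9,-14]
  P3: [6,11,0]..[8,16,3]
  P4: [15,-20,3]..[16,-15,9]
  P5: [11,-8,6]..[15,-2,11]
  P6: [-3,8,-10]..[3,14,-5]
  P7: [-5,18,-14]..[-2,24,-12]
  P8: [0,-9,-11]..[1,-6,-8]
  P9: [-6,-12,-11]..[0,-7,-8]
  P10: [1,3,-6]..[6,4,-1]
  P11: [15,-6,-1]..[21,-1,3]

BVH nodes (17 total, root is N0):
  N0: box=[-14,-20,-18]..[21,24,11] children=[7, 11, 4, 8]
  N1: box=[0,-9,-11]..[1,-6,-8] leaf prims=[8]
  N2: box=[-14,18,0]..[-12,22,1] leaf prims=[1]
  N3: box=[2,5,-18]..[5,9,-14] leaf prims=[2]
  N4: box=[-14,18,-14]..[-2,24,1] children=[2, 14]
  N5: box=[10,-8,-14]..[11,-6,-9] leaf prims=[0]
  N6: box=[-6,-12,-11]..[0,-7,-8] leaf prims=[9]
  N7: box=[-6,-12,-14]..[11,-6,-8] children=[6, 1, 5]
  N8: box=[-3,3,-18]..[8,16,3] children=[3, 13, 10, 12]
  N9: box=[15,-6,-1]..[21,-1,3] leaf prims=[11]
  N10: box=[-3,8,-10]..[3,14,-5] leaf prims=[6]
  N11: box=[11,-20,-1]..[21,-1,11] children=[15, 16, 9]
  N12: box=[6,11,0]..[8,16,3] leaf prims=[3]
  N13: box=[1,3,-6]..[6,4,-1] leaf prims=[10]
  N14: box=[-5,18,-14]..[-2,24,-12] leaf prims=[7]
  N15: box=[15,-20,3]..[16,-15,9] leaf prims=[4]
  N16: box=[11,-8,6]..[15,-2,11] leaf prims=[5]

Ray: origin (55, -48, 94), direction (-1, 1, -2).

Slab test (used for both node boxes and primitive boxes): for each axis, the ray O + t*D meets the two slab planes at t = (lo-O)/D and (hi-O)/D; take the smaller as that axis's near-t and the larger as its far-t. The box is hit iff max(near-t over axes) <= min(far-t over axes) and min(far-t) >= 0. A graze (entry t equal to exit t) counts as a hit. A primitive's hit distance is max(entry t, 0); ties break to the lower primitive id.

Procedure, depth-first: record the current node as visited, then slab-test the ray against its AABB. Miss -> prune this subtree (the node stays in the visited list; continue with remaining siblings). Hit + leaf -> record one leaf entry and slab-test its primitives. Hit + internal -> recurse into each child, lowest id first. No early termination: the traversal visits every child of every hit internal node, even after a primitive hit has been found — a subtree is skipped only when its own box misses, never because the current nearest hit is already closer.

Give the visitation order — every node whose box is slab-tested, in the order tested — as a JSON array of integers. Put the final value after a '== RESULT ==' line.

Walk:
N0 x:[34,69] y:[28,72] z:[83/2,56] -> hit [83/2,56], descend [4, 7, 8, 11]
  N4 x:[57,69] y:[66,72] z:[93/2,54] -> miss, prune
  N7 x:[44,61] y:[36,42] z:[51,54] -> miss, prune
  N8 x:[47,58] y:[51,64] z:[91/2,56] -> hit [51,56], descend [3, 10, 12, 13]
    N3 x:[50,53] y:[53,57] z:[54,56] -> miss, prune
    N10 x:[52,58] y:[56,62] z:[99/2,52] -> miss, prune
    N12 x:[47,49] y:[59,64] z:[91/2,47] -> miss, prune
    N13 x:[49,54] y:[51,52] z:[95/2,50] -> miss, prune
  N11 x:[34,44] y:[28,47] z:[83/2,95/2] -> hit [83/2,44], descend [9, 15, 16]
    N9 x:[34,40] y:[42,47] z:[91/2,95/2] -> miss, prune
    N15 x:[39,40] y:[28,33] z:[85/2,91/2] -> miss, prune
    N16 x:[40,44] y:[40,46] z:[83/2,44] -> hit [83/2,44] leaf, test {P5@t=83/2}

Visited [0, 4, 7, 8, 3, 10, 12, 13, 11, 9, 15, 16]. Tests: 12 box, 1 leaf. Nearest: P5.

== RESULT ==
[0, 4, 7, 8, 3, 10, 12, 13, 11, 9, 15, 16]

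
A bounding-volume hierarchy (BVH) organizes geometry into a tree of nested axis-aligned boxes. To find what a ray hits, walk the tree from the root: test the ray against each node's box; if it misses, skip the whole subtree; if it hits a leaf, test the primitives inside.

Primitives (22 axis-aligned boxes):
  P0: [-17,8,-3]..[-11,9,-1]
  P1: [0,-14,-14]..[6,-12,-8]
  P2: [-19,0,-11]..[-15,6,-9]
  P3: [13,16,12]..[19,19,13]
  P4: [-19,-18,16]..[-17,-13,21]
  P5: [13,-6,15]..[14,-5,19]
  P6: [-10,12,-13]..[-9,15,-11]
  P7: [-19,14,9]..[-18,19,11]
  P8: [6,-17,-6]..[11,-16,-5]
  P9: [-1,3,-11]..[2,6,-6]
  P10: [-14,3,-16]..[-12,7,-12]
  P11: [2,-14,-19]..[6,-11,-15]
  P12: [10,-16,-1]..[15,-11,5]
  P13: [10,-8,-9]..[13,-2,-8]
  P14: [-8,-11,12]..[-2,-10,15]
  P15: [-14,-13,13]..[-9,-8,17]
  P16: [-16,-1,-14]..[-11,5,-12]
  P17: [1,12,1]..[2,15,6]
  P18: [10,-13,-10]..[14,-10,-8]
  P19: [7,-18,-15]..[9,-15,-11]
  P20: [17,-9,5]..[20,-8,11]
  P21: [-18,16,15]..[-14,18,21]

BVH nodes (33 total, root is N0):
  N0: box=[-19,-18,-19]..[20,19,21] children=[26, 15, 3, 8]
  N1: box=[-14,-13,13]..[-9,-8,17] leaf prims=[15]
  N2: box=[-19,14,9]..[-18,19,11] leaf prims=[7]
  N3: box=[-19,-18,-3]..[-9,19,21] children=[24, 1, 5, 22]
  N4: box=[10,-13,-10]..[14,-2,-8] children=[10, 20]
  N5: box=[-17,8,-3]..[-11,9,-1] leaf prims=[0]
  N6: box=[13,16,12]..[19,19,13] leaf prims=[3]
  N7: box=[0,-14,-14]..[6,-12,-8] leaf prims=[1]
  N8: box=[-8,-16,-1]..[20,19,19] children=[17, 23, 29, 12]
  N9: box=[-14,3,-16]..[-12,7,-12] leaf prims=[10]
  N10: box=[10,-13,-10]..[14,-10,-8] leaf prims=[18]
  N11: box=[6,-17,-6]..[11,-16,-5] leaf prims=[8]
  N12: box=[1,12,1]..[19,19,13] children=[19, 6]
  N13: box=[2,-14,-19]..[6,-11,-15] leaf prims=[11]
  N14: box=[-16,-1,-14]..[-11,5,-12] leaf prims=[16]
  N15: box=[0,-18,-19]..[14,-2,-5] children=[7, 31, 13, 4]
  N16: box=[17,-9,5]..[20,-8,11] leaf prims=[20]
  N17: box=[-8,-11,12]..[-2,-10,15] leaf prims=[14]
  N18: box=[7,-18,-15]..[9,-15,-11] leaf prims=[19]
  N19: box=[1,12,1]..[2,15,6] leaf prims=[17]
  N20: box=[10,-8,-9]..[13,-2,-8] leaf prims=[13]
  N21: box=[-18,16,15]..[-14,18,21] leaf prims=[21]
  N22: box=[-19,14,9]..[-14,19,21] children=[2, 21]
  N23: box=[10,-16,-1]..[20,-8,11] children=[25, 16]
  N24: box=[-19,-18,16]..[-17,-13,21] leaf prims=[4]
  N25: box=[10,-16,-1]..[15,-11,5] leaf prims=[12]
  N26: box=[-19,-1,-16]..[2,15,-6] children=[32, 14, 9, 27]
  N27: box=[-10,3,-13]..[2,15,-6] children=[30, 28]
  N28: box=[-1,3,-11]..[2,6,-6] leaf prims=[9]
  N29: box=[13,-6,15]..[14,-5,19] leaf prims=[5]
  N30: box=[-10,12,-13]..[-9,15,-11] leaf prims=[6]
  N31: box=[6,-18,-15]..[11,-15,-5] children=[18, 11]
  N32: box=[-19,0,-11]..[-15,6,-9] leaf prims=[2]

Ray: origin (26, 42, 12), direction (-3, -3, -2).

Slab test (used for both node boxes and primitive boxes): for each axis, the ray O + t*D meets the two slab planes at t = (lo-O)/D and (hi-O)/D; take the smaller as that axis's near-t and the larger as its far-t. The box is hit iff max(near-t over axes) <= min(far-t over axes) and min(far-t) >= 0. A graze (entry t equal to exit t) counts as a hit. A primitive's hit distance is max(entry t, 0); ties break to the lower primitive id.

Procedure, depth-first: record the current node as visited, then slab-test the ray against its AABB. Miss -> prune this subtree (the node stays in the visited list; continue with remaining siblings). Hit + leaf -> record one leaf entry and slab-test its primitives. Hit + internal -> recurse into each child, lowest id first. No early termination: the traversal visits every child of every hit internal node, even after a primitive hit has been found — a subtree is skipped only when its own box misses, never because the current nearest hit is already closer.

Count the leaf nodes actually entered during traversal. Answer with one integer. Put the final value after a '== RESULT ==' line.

Walk:
N0 x:[2,15] y:[23/3,20] z:[-9/2,31/2] -> hit [23/3,15], descend [3, 8, 15, 26]
  N3 x:[35/3,15] y:[23/3,20] z:[-9/2,15/2] -> miss, prune
  N8 x:[2,34/3] y:[23/3,58/3] z:[-7/2,13/2] -> miss, prune
  N15 x:[4,26/3] y:[44/3,20] z:[17/2,31/2] -> miss, prune
  N26 x:[8,15] y:[9,43/3] z:[9,14] -> hit [9,14], descend [9, 14, 27, 32]
    N9 x:[38/3,40/3] y:[35/3,13] z:[12,14] -> hit [38/3,13] leaf, test {P10@t=38/3}
    N14 x:[37/3,14] y:[37/3,43/3] z:[12,13] -> hit [37/3,13] leaf, test {P16@t=37/3}
    N27 x:[8,12] y:[9,13] z:[9,25/2] -> hit [9,12], descend [28, 30]
      N28 x:[8,9] y:[12,13] z:[9,23/2] -> miss, prune
      N30 x:[35/3,12] y:[9,10] z:[23/2,25/2] -> miss, prune
    N32 x:[41/3,15] y:[12,14] z:[21/2,23/2] -> miss, prune

Visited [0, 3, 8, 15, 26, 9, 14, 27, 28, 30, 32]. Tests: 11 box, 2 leaf. Nearest: P16.

== RESULT ==
2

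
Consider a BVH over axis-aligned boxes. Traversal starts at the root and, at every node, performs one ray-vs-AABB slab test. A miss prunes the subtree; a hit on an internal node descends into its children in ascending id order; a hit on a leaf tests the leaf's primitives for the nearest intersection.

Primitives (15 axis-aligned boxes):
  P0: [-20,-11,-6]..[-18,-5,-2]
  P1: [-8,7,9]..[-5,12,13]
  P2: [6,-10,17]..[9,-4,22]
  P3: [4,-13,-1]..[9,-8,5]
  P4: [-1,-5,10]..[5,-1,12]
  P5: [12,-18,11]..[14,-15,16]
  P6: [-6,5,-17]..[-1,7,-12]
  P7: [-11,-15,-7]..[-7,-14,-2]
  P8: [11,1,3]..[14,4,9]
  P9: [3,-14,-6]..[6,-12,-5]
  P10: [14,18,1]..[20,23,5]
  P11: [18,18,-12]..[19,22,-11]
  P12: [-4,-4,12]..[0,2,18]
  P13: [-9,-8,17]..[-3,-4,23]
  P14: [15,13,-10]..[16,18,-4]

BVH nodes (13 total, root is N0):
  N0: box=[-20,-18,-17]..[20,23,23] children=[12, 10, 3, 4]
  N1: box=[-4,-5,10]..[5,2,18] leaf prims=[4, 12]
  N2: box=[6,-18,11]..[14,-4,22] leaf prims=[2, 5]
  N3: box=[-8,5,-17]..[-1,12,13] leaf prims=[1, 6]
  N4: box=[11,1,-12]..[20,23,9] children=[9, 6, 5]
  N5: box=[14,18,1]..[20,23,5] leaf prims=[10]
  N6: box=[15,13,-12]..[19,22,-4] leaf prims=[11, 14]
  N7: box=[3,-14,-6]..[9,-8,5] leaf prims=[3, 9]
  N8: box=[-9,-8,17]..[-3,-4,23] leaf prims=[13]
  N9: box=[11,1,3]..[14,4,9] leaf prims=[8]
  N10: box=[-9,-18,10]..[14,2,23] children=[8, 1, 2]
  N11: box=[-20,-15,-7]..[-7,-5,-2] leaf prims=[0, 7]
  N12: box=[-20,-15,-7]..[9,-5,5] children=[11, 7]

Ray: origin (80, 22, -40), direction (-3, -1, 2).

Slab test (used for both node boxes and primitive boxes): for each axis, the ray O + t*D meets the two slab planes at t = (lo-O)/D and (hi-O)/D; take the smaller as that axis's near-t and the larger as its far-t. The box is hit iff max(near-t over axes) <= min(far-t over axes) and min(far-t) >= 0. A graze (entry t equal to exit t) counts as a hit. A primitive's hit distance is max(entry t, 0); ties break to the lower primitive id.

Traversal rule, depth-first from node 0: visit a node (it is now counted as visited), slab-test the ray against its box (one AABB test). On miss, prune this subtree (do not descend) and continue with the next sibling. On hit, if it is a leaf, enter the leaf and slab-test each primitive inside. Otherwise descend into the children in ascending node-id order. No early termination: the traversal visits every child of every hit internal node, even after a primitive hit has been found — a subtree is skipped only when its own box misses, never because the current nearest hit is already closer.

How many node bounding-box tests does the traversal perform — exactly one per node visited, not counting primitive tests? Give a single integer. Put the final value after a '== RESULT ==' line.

Walk:
N0 x:[20,100/3] y:[-1,40] z:[23/2,63/2] -> hit [20,63/2], descend [3, 4, 10, 12]
  N3 x:[27,88/3] y:[10,17] z:[23/2,53/2] -> miss, prune
  N4 x:[20,23] y:[-1,21] z:[14,49/2] -> hit [20,21], descend [5, 6, 9]
    N5 x:[20,22] y:[-1,4] z:[41/2,45/2] -> miss, prune
    N6 x:[61/3,65/3] y:[0,9] z:[14,18] -> miss, prune
    N9 x:[22,23] y:[18,21] z:[43/2,49/2] -> miss, prune
  N10 x:[22,89/3] y:[20,40] z:[25,63/2] -> hit [25,89/3], descend [1, 2, 8]
    N1 x:[25,28] y:[20,27] z:[25,29] -> hit [25,27] leaf, test {P4@t=25, P12(miss)}
    N2 x:[22,74/3] y:[26,40] z:[51/2,31] -> miss, prune
    N8 x:[83/3,89/3] y:[26,30] z:[57/2,63/2] -> hit [57/2,89/3] leaf, test {P13@t=57/2}
  N12 x:[71/3,100/3] y:[27,37] z:[33/2,45/2] -> miss, prune

11 AABB tests over nodes [0, 3, 4, 5, 6, 9, 10, 1, 2, 8, 12]; 2 leaves entered; closest P4.

== RESULT ==
11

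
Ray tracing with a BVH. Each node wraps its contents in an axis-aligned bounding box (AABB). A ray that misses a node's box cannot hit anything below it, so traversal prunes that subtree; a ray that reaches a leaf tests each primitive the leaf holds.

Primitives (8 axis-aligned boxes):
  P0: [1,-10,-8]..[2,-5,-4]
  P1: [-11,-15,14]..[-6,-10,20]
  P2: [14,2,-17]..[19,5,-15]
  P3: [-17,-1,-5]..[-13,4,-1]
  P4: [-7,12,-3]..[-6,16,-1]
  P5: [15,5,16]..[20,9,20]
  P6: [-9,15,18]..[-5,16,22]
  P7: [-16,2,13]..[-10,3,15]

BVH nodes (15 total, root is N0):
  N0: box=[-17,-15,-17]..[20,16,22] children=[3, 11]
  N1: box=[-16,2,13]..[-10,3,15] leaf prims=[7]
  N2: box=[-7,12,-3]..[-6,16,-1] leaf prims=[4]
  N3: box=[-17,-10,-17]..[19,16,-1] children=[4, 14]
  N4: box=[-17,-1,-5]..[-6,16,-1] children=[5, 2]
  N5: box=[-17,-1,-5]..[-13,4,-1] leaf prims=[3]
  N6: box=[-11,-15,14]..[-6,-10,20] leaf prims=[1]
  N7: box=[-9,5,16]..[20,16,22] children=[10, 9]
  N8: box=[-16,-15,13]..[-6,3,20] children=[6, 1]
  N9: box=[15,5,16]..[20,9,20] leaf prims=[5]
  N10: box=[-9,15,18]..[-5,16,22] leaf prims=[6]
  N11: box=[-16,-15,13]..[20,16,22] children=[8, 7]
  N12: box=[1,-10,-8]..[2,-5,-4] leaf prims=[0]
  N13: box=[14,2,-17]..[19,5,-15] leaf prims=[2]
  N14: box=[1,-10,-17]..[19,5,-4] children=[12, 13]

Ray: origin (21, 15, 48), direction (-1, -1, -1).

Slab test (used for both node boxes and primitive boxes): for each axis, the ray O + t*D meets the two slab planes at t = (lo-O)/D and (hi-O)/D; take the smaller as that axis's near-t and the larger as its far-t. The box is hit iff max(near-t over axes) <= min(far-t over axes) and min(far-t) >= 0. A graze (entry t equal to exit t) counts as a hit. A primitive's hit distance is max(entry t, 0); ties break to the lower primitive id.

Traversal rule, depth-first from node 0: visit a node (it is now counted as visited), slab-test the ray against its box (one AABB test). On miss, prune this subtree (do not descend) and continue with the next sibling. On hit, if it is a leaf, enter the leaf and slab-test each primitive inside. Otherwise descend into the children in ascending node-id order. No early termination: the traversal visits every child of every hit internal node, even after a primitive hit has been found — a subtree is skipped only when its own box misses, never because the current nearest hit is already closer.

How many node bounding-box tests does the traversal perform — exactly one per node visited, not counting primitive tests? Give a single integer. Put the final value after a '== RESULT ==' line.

Trace the traversal:
N0 x:[1,38] y:[-1,30] z:[26,65] -> hit [26,30], descend [3, 11]
  N3 x:[2,38] y:[-1,25] z:[49,65] -> miss, prune
  N11 x:[1,37] y:[-1,30] z:[26,35] -> hit [26,30], descend [7, 8]
    N7 x:[1,30] y:[-1,10] z:[26,32] -> miss, prune
    N8 x:[27,37] y:[12,30] z:[28,35] -> hit [28,30], descend [1, 6]
      N1 x:[31,37] y:[12,13] z:[33,35] -> miss, prune
      N6 x:[27,32] y:[25,30] z:[28,34] -> hit [28,30] leaf, test {P1@t=28}

Visited [0, 3, 11, 7, 8, 1, 6]. Tests: 7 box, 1 leaf. Nearest: P1.

== RESULT ==
7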